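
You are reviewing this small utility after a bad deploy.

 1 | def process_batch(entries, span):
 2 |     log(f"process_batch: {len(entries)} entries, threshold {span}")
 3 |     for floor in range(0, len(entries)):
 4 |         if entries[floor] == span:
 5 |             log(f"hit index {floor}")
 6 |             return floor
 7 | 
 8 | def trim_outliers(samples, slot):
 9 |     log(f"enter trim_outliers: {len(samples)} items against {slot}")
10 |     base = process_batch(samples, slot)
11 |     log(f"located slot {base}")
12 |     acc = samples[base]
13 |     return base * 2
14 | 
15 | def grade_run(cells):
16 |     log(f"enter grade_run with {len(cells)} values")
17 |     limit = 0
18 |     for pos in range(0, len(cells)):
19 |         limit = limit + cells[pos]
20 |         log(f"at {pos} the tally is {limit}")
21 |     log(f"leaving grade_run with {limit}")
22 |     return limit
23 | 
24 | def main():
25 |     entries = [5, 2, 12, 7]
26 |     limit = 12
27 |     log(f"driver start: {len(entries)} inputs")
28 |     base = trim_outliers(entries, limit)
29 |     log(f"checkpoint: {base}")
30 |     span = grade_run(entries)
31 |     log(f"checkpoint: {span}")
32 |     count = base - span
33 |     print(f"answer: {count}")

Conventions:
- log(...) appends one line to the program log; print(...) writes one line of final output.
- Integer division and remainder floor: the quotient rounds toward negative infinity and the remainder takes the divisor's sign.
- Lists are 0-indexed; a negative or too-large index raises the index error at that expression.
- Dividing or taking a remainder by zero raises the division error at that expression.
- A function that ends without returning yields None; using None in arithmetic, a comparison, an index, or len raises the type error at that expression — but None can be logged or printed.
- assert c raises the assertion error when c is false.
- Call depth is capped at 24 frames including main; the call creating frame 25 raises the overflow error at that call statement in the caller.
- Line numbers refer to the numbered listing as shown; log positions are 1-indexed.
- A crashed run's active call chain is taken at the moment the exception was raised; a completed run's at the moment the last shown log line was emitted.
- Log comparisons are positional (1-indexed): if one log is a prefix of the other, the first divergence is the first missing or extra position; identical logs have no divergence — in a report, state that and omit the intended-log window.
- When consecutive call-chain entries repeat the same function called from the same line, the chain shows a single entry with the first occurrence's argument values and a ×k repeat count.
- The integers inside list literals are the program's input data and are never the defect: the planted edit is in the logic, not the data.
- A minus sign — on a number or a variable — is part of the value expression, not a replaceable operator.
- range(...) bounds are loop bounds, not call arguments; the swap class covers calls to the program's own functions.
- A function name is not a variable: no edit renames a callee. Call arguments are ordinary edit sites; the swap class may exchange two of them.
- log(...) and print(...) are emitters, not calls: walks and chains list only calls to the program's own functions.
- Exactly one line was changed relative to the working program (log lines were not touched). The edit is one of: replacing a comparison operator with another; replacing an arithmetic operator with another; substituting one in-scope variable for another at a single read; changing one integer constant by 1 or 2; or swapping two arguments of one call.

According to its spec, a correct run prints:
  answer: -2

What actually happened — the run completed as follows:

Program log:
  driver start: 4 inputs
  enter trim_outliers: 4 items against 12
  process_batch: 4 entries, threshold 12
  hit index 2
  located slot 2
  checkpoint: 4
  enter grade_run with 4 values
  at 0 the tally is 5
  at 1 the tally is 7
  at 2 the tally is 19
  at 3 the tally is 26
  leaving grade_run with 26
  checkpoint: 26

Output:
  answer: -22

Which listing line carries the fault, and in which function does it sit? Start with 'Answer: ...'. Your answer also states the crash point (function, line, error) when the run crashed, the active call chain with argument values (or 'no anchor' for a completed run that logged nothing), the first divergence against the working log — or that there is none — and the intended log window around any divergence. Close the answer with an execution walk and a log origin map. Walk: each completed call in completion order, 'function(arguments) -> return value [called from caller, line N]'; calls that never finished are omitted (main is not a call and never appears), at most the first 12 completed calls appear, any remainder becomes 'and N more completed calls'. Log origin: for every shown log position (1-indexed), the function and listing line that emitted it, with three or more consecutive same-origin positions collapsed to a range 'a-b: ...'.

Answer: the defect is in trim_outliers at line 13.
Key fact: Log line 6 is where behavior first shows: 'checkpoint: 4' appears instead of 'checkpoint: 24'.
Call chain: main.
First divergence: position 6; shown 'checkpoint: 4' vs intended 'checkpoint: 24'.
Intended log window:
  4: hit index 2
  5: located slot 2
  6: checkpoint: 24
  7: enter grade_run with 4 values
Execution walk:
  process_batch([5, 2, 12, 7], 12) -> 2  [called from trim_outliers, line 10]
  trim_outliers([5, 2, 12, 7], 12) -> 4  [called from main, line 28]
  grade_run([5, 2, 12, 7]) -> 26  [called from main, line 30]
Log origins:
  1: logged in main at line 27
  2: logged in trim_outliers at line 9
  3: logged in process_batch at line 2
  4: logged in process_batch at line 5
  5: logged in trim_outliers at line 11
  6: logged in main at line 29
  7: logged in grade_run at line 16
  8-11: logged in grade_run at line 20
  12: logged in grade_run at line 21
  13: logged in main at line 31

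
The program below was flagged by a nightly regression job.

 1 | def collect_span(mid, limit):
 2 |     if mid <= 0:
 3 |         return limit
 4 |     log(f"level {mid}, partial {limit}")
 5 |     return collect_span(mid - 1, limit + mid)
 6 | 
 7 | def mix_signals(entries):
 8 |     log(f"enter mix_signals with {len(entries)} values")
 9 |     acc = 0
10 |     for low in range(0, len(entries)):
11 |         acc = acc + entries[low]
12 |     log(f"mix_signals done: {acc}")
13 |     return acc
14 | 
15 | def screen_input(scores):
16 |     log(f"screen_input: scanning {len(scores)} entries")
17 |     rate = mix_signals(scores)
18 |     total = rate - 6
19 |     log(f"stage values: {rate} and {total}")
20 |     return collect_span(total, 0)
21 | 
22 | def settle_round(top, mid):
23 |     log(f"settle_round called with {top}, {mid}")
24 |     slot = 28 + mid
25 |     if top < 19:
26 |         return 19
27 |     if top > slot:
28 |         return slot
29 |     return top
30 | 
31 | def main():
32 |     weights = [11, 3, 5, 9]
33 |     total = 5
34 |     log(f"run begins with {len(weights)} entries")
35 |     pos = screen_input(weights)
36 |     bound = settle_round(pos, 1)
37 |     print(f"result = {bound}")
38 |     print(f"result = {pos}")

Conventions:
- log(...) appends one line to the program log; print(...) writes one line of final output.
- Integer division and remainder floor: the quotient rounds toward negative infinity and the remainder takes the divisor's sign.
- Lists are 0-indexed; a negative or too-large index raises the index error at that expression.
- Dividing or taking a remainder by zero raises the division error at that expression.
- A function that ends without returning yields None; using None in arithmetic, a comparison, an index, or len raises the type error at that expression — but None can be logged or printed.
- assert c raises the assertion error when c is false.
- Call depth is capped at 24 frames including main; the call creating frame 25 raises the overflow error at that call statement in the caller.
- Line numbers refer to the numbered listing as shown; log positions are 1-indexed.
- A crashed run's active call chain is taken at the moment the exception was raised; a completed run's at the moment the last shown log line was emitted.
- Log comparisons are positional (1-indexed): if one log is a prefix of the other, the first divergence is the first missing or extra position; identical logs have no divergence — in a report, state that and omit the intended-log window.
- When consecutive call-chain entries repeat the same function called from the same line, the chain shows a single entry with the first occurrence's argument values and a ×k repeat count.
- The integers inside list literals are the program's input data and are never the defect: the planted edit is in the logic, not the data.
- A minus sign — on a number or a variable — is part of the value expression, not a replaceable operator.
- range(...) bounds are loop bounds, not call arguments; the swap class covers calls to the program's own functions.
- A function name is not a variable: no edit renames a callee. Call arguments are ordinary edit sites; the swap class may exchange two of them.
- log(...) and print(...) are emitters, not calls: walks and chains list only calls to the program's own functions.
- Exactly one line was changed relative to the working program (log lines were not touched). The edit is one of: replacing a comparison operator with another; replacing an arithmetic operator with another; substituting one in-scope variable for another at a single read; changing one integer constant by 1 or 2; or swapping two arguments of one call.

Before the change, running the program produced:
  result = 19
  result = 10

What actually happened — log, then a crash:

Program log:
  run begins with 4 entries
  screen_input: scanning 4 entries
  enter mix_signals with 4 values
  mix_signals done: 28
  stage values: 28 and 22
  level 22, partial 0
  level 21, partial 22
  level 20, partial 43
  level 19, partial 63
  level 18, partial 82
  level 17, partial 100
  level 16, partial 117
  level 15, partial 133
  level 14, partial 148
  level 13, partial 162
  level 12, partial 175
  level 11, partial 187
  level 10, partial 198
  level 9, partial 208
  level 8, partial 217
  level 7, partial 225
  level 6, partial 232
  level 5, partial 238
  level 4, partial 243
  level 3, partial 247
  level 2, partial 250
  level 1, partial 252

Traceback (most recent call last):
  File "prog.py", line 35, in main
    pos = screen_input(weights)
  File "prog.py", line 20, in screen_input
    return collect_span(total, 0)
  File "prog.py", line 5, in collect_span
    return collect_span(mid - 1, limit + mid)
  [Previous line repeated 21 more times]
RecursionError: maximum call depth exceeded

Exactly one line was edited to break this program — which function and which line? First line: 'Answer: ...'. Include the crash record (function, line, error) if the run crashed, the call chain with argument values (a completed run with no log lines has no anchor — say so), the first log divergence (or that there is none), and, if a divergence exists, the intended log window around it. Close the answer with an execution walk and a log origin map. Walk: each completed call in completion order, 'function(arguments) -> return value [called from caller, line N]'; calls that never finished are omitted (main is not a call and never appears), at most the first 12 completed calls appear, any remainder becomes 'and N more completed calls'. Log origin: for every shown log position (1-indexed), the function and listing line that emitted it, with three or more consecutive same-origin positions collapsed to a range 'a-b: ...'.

Answer: the defect is in screen_input at line 18.
The tell: The earliest visible damage is log position 5 — 'stage values: 28 and 22' rather than the intended 'stage values: 28 and 4'.
Crash: collect_span, line 5, RecursionError.
Call chain: main -> screen_input([11, 3, 5, 9]) (called at line 35) -> collect_span(22, 0) (called at line 20) -> collect_span(21, 22) (called at line 5) ×21.
First divergence: position 5 — the shown line 'stage values: 28 and 22' should read 'stage values: 28 and 4'.
Intended log window:
  3: enter mix_signals with 4 values
  4: mix_signals done: 28
  5: stage values: 28 and 4
  6: level 4, partial 0
Execution walk:
  mix_signals([11, 3, 5, 9]) -> 28  [called from screen_input, line 17]
Log origin:
  1: logged in main at line 34
  2: logged in screen_input at line 16
  3: logged in mix_signals at line 8
  4: logged in mix_signals at line 12
  5: logged in screen_input at line 19
  6-27: logged in collect_span at line 4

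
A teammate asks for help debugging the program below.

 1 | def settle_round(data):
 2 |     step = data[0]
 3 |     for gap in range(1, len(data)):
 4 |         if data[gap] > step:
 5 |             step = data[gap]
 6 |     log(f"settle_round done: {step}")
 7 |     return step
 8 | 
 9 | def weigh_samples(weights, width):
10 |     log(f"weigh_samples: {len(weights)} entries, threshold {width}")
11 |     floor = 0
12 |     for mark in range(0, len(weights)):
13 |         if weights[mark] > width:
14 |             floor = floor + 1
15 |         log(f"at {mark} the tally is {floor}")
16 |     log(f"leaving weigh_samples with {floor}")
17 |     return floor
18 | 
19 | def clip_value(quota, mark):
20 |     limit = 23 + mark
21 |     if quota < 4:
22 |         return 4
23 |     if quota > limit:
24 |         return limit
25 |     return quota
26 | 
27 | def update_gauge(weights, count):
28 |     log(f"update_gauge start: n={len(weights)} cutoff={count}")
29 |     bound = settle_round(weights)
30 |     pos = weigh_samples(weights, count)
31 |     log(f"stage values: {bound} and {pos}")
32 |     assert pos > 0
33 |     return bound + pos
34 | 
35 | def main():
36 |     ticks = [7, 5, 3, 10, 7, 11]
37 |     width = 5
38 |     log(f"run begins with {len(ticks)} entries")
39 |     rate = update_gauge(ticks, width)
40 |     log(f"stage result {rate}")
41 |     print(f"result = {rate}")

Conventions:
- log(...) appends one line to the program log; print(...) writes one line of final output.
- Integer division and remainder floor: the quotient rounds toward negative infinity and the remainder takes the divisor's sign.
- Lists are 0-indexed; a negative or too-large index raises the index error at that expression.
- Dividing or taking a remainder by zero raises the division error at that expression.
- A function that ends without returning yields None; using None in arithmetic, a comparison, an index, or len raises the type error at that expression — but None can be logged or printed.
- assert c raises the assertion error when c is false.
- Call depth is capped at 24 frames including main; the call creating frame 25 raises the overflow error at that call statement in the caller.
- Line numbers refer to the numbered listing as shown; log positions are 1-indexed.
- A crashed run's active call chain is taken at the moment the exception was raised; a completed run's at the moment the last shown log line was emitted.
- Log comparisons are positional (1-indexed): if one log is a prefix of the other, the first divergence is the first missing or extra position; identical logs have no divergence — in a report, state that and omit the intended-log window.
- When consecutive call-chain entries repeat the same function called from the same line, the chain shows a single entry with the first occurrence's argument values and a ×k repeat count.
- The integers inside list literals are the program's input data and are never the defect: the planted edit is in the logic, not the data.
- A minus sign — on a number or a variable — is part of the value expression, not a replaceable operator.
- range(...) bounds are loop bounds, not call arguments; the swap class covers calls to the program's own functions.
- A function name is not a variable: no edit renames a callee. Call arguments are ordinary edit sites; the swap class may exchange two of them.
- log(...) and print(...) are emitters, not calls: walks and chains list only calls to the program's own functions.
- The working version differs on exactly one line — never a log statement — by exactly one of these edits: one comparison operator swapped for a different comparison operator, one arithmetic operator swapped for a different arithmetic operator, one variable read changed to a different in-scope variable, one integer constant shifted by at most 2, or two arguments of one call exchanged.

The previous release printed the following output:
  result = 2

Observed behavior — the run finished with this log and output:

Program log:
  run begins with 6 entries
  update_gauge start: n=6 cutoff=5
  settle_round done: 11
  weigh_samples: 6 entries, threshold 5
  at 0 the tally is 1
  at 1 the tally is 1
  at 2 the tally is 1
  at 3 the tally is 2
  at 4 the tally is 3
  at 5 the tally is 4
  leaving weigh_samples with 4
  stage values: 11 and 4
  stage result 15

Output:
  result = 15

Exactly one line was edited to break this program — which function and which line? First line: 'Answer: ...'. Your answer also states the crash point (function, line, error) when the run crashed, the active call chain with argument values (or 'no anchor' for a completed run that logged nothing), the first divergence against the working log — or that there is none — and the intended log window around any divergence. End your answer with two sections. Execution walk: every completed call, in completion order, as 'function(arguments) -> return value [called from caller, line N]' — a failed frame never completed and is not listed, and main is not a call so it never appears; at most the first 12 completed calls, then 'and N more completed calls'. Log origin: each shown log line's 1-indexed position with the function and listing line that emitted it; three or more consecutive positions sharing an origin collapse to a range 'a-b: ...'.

Answer: the defect is in update_gauge at line 33.
The tell: Log line 13 is where behavior first shows: 'stage result 15' appears instead of 'stage result 2'.
Call chain: main.
First divergence: position 13; shown 'stage result 15' vs intended 'stage result 2'.
Intended log window:
  11: leaving weigh_samples with 4
  12: stage values: 11 and 4
  13: stage result 2
Execution walk:
  settle_round([7, 5, 3, 10, 7, 11]) -> 11  [called from update_gauge, line 29]
  weigh_samples([7, 5, 3, 10, 7, 11], 5) -> 4  [called from update_gauge, line 30]
  update_gauge([7, 5, 3, 10, 7, 11], 5) -> 15  [called from main, line 39]
Log origins:
  1: from main, line 38
  2: from update_gauge, line 28
  3: from settle_round, line 6
  4: from weigh_samples, line 10
  5-10: from weigh_samples, line 15
  11: from weigh_samples, line 16
  12: from update_gauge, line 31
  13: from main, line 40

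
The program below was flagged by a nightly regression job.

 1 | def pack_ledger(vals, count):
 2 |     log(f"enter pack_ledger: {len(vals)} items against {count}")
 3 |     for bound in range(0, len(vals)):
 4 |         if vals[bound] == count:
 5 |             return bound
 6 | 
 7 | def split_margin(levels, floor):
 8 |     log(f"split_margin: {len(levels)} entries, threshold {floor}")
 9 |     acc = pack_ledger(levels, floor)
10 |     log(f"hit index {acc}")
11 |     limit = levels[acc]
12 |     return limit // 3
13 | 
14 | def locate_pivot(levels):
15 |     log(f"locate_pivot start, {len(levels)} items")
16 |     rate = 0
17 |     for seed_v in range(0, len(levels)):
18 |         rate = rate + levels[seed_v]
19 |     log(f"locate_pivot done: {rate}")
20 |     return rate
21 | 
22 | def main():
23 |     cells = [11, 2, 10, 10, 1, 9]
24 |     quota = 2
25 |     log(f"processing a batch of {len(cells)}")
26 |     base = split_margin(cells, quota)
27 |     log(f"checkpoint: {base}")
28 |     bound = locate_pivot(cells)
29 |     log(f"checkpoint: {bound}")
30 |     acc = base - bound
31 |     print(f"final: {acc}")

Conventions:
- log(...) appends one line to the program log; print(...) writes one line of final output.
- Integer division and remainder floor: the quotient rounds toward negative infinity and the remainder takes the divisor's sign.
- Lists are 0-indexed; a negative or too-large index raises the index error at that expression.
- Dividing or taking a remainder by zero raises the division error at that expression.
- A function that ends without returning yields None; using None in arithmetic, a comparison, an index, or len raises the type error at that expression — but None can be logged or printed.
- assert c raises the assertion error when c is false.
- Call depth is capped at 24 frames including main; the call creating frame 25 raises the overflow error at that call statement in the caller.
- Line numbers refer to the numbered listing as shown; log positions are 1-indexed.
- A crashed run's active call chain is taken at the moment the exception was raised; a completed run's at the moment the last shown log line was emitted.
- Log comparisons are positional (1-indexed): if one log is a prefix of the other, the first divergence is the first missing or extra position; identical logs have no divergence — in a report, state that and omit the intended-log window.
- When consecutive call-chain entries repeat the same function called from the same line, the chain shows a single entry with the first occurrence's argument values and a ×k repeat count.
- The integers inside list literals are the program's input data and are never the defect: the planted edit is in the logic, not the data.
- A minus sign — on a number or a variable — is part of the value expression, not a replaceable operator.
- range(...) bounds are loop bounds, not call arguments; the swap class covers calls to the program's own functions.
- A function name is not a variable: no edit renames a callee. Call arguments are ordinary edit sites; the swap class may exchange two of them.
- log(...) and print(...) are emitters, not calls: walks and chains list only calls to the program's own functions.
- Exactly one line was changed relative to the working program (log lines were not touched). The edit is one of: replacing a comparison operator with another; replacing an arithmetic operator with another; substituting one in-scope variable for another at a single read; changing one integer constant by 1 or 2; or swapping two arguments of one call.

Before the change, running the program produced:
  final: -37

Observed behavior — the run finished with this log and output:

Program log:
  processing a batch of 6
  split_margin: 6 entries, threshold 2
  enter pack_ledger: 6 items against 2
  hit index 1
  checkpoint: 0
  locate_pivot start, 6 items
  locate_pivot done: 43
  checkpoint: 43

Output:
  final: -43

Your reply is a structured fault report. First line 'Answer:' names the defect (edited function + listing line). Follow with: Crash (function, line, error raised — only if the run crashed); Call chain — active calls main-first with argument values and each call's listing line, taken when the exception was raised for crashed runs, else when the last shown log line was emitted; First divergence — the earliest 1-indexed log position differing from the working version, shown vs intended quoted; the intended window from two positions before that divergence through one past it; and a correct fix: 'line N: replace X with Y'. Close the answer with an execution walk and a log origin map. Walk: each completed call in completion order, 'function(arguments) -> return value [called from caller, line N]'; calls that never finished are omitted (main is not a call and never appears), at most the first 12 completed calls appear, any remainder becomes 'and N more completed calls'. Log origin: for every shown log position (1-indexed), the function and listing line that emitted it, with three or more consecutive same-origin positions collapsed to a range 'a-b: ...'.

Answer: the defect is in split_margin at line 12.
Core observation: The log first diverges at position 5: the faulty run prints 'checkpoint: 0' where the working version prints 'checkpoint: 6'.
Call chain: main.
First divergence: position 5 — the shown line 'checkpoint: 0' should read 'checkpoint: 6'.
Intended log window:
  3: enter pack_ledger: 6 items against 2
  4: hit index 1
  5: checkpoint: 6
  6: locate_pivot start, 6 items
Execution walk:
  pack_ledger([11, 2, 10, 10, 1, 9], 2) -> 1  [called from split_margin, line 9]
  split_margin([11, 2, 10, 10, 1, 9], 2) -> 0  [called from main, line 26]
  locate_pivot([11, 2, 10, 10, 1, 9]) -> 43  [called from main, line 28]
Origin of each log line:
  1: logged in main at line 25
  2: logged in split_margin at line 8
  3: logged in pack_ledger at line 2
  4: logged in split_margin at line 10
  5: logged in main at line 27
  6: logged in locate_pivot at line 15
  7: logged in locate_pivot at line 19
  8: logged in main at line 29
A correct fix: line 12: replace `//` with `*`.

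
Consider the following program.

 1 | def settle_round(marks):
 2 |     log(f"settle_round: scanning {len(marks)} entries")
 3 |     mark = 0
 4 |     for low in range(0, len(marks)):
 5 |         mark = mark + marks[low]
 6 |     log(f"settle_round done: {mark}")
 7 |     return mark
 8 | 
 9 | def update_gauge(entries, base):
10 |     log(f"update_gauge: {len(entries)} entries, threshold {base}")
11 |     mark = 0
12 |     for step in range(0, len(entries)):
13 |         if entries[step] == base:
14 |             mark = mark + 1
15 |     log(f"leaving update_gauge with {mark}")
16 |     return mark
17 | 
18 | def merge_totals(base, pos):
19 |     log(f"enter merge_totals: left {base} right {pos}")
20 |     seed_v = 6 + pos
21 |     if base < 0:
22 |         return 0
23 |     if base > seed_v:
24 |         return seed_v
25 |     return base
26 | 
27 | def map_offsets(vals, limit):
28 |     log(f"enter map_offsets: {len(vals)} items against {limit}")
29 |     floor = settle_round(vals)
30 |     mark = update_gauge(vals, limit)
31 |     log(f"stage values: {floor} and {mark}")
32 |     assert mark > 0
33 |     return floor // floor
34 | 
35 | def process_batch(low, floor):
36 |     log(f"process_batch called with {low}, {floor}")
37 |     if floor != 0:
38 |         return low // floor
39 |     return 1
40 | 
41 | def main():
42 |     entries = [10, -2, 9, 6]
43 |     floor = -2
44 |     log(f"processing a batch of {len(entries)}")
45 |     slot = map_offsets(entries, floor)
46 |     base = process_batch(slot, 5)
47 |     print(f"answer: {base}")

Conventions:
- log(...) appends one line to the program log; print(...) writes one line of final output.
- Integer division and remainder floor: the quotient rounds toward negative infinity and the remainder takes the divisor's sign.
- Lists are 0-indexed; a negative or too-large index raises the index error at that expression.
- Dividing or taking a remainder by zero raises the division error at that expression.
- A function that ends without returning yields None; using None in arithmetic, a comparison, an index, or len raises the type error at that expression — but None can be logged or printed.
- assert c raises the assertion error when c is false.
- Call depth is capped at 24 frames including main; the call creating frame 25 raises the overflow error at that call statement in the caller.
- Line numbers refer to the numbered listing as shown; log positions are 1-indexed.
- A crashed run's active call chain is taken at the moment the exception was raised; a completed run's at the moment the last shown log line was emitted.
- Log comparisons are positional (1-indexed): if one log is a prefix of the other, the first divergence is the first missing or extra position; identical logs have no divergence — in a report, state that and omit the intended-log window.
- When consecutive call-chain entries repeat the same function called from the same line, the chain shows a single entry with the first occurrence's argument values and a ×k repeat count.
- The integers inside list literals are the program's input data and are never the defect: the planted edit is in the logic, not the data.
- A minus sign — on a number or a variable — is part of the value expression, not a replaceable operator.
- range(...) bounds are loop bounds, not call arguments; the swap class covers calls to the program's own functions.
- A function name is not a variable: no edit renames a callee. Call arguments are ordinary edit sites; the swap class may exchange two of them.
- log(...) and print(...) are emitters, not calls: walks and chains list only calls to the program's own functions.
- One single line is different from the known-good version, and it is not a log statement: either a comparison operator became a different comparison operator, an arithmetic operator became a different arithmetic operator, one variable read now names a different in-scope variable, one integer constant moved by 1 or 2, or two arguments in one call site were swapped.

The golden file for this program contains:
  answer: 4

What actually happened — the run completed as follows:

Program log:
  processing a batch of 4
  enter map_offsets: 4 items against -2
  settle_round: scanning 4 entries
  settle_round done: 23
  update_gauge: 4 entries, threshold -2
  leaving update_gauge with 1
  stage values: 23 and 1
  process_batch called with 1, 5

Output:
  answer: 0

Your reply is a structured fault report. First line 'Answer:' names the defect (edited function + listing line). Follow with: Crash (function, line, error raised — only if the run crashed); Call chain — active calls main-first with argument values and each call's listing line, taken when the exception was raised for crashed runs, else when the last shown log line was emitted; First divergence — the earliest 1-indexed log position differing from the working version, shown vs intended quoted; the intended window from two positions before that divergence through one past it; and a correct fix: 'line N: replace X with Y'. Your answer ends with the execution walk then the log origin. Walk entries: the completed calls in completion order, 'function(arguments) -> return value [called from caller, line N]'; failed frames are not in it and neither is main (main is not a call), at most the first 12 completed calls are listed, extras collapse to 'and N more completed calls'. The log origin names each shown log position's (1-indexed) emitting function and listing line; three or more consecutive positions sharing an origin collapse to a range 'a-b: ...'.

Answer: the defect is in map_offsets at line 33.
Key observation: Log line 8 is where behavior first shows: 'process_batch called with 1, 5' appears instead of 'process_batch called with 23, 5'.
Call chain: main -> process_batch(1, 5) (called at line 46).
First divergence: position 8; shown 'process_batch called with 1, 5' vs intended 'process_batch called with 23, 5'.
Intended log window:
  6: leaving update_gauge with 1
  7: stage values: 23 and 1
  8: process_batch called with 23, 5
Execution walk:
  settle_round([10, -2, 9, 6]) -> 23  [called from map_offsets, line 29]
  update_gauge([10, -2, 9, 6], -2) -> 1  [called from map_offsets, line 30]
  map_offsets([10, -2, 9, 6], -2) -> 1  [called from main, line 45]
  process_batch(1, 5) -> 0  [called from main, line 46]
Origin of each log line:
  1: from main, line 44
  2: from map_offsets, line 28
  3: from settle_round, line 2
  4: from settle_round, line 6
  5: from update_gauge, line 10
  6: from update_gauge, line 15
  7: from map_offsets, line 31
  8: from process_batch, line 36
A correct fix: line 33: replace `floor // floor` with `floor // mark`.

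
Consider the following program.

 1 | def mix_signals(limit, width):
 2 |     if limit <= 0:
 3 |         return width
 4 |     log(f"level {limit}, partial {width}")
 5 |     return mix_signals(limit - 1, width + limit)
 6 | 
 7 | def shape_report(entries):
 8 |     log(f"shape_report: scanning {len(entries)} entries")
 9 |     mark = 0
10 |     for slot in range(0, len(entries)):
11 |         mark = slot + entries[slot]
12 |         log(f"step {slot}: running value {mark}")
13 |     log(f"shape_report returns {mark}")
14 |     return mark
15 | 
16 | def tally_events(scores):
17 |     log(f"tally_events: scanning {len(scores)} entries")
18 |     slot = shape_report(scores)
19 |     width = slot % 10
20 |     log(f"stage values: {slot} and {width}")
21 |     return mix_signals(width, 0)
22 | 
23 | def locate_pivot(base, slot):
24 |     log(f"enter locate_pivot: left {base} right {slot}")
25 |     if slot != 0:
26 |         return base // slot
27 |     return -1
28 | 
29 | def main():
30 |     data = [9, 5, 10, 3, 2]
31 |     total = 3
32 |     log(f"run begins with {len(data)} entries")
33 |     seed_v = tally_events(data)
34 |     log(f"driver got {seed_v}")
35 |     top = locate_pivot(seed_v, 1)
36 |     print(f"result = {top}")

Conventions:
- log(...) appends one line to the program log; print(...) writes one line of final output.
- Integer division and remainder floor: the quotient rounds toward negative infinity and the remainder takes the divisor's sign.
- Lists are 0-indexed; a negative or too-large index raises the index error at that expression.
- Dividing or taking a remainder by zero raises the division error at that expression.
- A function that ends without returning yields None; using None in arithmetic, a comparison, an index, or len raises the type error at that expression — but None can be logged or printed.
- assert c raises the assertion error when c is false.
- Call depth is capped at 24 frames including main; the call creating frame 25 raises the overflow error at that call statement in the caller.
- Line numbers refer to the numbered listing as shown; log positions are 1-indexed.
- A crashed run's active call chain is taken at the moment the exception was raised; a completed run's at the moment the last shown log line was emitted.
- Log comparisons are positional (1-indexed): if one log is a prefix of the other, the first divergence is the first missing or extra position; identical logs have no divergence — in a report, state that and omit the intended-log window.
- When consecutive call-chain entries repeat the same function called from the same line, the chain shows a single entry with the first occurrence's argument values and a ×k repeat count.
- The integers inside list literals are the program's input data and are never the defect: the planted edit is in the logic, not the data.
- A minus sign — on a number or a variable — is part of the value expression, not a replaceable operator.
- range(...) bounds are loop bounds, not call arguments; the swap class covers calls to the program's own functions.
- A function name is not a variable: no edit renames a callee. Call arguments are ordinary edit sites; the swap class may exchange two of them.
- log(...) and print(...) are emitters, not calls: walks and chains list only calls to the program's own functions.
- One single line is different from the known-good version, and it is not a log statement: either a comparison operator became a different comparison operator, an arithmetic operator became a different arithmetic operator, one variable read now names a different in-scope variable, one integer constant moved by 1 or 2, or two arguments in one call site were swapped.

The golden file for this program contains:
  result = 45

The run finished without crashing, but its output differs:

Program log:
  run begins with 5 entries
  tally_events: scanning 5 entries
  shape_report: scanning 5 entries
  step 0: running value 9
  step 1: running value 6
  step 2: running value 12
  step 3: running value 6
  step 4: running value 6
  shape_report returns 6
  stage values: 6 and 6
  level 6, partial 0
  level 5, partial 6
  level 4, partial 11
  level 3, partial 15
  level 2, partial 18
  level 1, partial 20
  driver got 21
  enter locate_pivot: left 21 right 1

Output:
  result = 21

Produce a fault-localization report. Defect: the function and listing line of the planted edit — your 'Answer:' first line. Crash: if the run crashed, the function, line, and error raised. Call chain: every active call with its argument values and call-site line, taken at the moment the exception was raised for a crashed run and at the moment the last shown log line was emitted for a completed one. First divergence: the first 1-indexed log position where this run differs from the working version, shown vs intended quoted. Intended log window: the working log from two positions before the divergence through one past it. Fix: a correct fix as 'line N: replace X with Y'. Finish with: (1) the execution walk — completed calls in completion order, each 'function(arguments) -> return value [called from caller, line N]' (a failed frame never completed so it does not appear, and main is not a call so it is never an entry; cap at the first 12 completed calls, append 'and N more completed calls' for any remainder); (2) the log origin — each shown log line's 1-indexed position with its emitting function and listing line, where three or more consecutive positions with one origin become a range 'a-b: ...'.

Answer: the defect is in shape_report at line 11.
Core observation: At log position 5 the runs split — shown 'step 1: running value 6', but the working version logs 'step 1: running value 14'.
Call chain: main -> locate_pivot(21, 1) (called at line 35).
First divergence: position 5 — shown 'step 1: running value 6', intended 'step 1: running value 14'.
Intended log window:
  3: shape_report: scanning 5 entries
  4: step 0: running value 9
  5: step 1: running value 14
  6: step 2: running value 24
Execution walk:
  shape_report([9, 5, 10, 3, 2]) -> 6  [called from tally_events, line 18]
  mix_signals(0, 21) -> 21  [called from mix_signals, line 5]
  mix_signals(1, 20) -> 21  [called from mix_signals, line 5]
  mix_signals(2, 18) -> 21  [called from mix_signals, line 5]
  mix_signals(3, 15) -> 21  [called from mix_signals, line 5]
  mix_signals(4, 11) -> 21  [called from mix_signals, line 5]
  mix_signals(5, 6) -> 21  [called from mix_signals, line 5]
  mix_signals(6, 0) -> 21  [called from tally_events, line 21]
  tally_events([9, 5, 10, 3, 2]) -> 21  [called from main, line 33]
  locate_pivot(21, 1) -> 21  [called from main, line 35]
Log origin:
  1: from main, line 32
  2: from tally_events, line 17
  3: from shape_report, line 8
  4-8: from shape_report, line 12
  9: from shape_report, line 13
  10: from tally_events, line 20
  11-16: from mix_signals, line 4
  17: from main, line 34
  18: from locate_pivot, line 24
A correct fix: line 11: replace `slot + entries[slot]` with `mark + entries[slot]`.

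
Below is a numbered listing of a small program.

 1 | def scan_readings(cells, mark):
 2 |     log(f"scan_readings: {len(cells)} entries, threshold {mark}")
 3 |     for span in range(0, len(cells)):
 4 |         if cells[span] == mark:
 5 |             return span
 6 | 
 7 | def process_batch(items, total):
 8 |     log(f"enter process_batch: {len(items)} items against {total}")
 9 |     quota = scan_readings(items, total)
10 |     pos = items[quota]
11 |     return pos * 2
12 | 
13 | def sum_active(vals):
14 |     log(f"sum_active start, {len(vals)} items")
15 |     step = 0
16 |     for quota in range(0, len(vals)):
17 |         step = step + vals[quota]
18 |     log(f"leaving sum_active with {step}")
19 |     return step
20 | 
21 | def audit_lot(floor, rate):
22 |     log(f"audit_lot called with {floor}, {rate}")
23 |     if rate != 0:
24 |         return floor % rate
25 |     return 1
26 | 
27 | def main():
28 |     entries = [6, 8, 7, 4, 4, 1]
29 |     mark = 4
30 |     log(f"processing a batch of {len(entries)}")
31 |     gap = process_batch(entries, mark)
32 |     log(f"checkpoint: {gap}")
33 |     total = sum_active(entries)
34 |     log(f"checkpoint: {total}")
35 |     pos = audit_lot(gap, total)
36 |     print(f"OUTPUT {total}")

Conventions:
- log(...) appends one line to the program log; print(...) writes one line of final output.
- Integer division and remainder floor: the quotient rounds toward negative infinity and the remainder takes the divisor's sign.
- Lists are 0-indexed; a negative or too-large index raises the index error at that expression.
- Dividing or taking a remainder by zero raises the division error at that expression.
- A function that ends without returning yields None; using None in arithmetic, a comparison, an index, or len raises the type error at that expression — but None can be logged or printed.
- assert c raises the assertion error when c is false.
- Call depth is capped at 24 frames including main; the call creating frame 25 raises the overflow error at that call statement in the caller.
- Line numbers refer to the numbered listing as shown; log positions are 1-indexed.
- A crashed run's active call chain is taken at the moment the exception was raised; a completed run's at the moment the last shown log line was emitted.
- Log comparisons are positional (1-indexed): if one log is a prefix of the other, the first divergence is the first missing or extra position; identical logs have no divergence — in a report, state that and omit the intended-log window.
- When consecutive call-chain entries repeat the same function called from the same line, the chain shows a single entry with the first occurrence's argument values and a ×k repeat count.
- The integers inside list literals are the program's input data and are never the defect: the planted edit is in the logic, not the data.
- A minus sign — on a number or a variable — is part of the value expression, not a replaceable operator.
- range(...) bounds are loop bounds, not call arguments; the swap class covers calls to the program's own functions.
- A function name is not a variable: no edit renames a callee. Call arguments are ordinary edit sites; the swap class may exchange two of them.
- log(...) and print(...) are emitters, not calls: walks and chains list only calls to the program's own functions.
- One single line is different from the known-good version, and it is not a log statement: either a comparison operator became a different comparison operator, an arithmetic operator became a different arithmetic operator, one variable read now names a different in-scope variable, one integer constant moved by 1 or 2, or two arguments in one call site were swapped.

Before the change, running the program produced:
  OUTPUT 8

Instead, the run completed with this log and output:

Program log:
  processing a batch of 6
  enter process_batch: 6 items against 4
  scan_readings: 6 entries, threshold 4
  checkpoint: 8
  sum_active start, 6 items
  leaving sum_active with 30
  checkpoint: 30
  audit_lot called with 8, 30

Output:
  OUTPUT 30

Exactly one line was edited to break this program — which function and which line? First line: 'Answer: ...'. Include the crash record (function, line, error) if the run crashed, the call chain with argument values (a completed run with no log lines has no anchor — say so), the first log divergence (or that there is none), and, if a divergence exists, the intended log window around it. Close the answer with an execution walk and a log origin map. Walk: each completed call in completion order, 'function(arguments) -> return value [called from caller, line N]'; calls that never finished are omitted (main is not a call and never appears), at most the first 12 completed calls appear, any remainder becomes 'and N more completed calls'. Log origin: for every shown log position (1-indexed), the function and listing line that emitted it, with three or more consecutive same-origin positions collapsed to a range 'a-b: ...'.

Answer: the defect is in main at line 36.
Key observation: No log line changed; the fault shows up purely in the output.
Call chain: main -> audit_lot(8, 30) (called at line 35).
First divergence: none; the two logs match at every position.
Execution walk:
  scan_readings([6, 8, 7, 4, 4, 1], 4) -> 3  [called from process_batch, line 9]
  process_batch([6, 8, 7, 4, 4, 1], 4) -> 8  [called from main, line 31]
  sum_active([6, 8, 7, 4, 4, 1]) -> 30  [called from main, line 33]
  audit_lot(8, 30) -> 8  [called from main, line 35]
Log origins:
  1: emitted by main (line 30)
  2: emitted by process_batch (line 8)
  3: emitted by scan_readings (line 2)
  4: emitted by main (line 32)
  5: emitted by sum_active (line 14)
  6: emitted by sum_active (line 18)
  7: emitted by main (line 34)
  8: emitted by audit_lot (line 22)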